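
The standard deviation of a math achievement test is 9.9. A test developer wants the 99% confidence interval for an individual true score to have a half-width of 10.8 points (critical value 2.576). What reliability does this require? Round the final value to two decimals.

0.82

Required SEM = 10.8 / 2.576 ≈ 4.193
Required reliability = 1 − (SEM/SD)² = 1 − 0.179 ≈ 0.821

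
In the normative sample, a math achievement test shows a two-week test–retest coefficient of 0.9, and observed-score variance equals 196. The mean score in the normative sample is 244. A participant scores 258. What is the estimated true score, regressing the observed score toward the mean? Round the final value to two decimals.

256.60

T̂ = r·X + (1 − r)·M = 0.900*258 + 0.100*244 = 232.200 + 24.400 ≈ 256.600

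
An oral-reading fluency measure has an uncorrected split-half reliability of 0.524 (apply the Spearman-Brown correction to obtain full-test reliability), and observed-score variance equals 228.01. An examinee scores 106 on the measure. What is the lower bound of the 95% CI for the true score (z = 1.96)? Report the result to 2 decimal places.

89.46

SD = √228.01 ≈ 15.1000
Spearman-Brown: r = 2(0.524) / (1 + 0.524) = 1.0480 / 1.5240 ≈ 0.6877
SEM = 15.1000 · √(1 − 0.6877) = 15.1000 · √0.3123 ≈ 15.1000 · 0.5589 ≈ 8.4389
Half-width = 1.96·8.4389 ≈ 16.5403
Lower bound: 106 − 16.5403 = 89.4597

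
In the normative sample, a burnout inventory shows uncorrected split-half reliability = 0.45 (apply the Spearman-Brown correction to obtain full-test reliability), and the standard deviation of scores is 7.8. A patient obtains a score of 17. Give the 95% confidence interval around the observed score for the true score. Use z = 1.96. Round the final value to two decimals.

r_full = 2·0.45 / (1 + 0.45) ≈ 0.62069
The standard error of measurement is 7.80000·√(1 − 0.62069) ≈ 7.80000·0.61588 ≈ 4.80388.
1.96 · SEM ≈ 9.41560
95% CI: 17 ± 9.41560 = [7.58440, 26.41560]

[7.58, 26.42]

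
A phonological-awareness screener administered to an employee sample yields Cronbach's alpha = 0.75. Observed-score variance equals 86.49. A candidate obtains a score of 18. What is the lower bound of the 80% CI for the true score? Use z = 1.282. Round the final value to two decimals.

12.04

SD = √86.49 ≃ 9.3000
SEM = 9.3000 × √(1 − 0.7500) = 9.3000 × √0.2500 ≃ 9.3000 × 0.5000 ≃ 4.6500
Margin = 1.282 × 4.6500 ≃ 5.9613
Lower bound: 18 − 5.9613 = 12.0387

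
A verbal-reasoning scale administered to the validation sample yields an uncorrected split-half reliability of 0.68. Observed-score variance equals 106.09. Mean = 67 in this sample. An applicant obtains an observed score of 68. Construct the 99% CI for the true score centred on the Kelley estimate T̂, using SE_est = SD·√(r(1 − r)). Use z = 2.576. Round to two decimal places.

σ = 106.09^(1/2) = 10.300
Full-length reliability (Spearman-Brown) = 2(0.68)/(1+0.68) ≈ 0.810
Estimated true score = 0.810*68 + (1 − 0.810)*67 ≈ 67.810
SE_est = 10.300*√(0.810*0.190) ≈ 4.045
CI = 67.810 ± 2.576 * 4.045 → [57.391, 78.228]

[57.39, 78.23]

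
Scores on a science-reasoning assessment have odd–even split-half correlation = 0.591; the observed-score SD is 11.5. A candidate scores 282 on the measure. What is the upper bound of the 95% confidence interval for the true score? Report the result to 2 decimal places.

293.43

r_full = 2·0.591 / (1 + 0.591) ≈ 0.7429
SEM = 11.5000 * √(1 − 0.7429) = 11.5000 * √0.2571 ≈ 11.5000 * 0.5070 ≈ 5.8307
Margin = 1.96 * 5.8307 ≈ 11.4283
Upper bound: 282 + 11.4283 = 293.4283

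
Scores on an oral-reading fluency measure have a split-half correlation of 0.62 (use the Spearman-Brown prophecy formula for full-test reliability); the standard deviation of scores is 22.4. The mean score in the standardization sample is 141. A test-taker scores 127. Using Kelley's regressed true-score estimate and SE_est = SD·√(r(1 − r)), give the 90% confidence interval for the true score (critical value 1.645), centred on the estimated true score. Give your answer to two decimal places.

Full-length reliability (Spearman-Brown) = 2(0.62)/(1+0.62) ≈ 0.76543
T̂ = r·X + (1 − r)·M = 0.76543·127 + 0.23457·141 ≈ 97.20988 + 33.07407 ≈ 130.28395
SE_est = 22.40000·√[r(1 − r)] ≈ 9.49152
90% CI: 130.28395 ± 15.61355 ≈ (114.67040, 145.89750)

[114.67, 145.90]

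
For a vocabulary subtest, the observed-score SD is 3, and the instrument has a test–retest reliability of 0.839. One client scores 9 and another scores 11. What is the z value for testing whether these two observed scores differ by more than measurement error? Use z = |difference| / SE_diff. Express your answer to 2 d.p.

1.17

SEM = 3.0000 × √(1 − 0.8390) = 3.0000 × √0.1610 ≈ 3.0000 × 0.4012 ≈ 1.2037
SE_diff = √2 × SEM ≈ 1.7024
z = 2 / 1.7024 ≈ 1.1748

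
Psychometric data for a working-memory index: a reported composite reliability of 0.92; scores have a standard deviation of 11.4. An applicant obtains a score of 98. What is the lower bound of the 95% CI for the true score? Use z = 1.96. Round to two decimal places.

91.68

SEM = 11.400*√(1 − 0.920) ≃ 3.224
1.96 * SEM ≃ 6.320
Lower bound: 98 − 6.320 = 91.680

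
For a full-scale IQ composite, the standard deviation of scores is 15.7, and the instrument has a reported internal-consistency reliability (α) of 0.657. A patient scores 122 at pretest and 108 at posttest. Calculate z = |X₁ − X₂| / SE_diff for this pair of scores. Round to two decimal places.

SEM = 15.700 × √(1 − 0.657) = 15.700 × √0.343 ≃ 15.700 × 0.586 ≃ 9.195
SE_diff = √2 × SEM ≃ 13.004
z = |122 − 108| / 13.004 = 14 / 13.004 ≃ 1.077

1.08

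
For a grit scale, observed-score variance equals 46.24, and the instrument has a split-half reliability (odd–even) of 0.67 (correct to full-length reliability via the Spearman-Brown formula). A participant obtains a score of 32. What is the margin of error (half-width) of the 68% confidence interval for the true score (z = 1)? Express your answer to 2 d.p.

3.02

SD = √46.24 ≈ 6.8000
r_full = 2·0.67 / (1 + 0.67) ≈ 0.8024
SEM = 6.8000*√(1 − 0.8024) ≈ 3.0228
Margin = 1 * 3.0228 ≈ 3.0228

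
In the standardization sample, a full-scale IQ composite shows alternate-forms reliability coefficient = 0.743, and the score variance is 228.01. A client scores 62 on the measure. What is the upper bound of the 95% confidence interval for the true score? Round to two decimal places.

77.00

SD = √228.01 = 15.100
The standard error of measurement is 15.100*√(1 − 0.743) ≈ 15.100*0.507 ≈ 7.655.
Half-width = 1.96*7.655 ≈ 15.004
Upper bound: 62 + 15.004 = 77.004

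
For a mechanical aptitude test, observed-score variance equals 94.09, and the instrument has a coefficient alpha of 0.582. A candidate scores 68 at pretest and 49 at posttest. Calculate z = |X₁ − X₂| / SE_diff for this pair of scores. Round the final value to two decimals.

σ = 94.09^(1/2) = 9.7000
SEM = 9.7000 · √(1 − 0.5820) = 9.7000 · √0.4180 ≈ 9.7000 · 0.6465 ≈ 6.2713
SE_diff = SEM · √2 ≈ 6.2713 · 1.4142 ≈ 8.8690
z = 19 / 8.8690 ≈ 2.1423

2.14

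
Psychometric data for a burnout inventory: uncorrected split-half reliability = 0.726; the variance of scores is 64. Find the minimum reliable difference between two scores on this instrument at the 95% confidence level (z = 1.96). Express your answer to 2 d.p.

SD = √64 = 8.0000
Spearman-Brown: r = 2(0.726) / (1 + 0.726) = 1.4520 / 1.7260 ≃ 0.8413
The standard error of measurement is 8.0000·√(1 − 0.8413) ≃ 8.0000·0.3984 ≃ 3.1875.
SE_diff = √2 · SEM ≃ 4.5078
Smallest detectable difference = 1.96·4.5078 ≃ 8.8352

8.84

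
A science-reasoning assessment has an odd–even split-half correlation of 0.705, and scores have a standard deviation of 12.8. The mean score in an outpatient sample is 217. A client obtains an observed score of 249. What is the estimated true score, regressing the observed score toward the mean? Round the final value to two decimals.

r_full = 2·0.705 / (1 + 0.705) ≃ 0.8270
T̂ = 0.8270(249) + 0.1730(217) ≃ 243.4633

243.46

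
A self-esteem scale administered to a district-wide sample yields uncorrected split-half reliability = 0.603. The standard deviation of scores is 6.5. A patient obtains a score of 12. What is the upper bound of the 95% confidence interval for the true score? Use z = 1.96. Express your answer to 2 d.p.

Full-length reliability (Spearman-Brown) = 2(0.603)/(1+0.603) ≈ 0.7523
SEM = 6.5000 × √(1 − 0.7523) = 6.5000 × √0.2477 ≈ 6.5000 × 0.4977 ≈ 3.2348
Half-width = 1.96×3.2348 ≈ 6.3401
Upper limit = 12 + 6.3401 ≈ 18.3401

18.34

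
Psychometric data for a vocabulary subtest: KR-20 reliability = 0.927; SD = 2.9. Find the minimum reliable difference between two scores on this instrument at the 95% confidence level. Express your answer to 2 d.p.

SEM = 2.90000 · √(1 − 0.92700) = 2.90000 · √0.07300 ≃ 2.90000 · 0.27019 ≃ 0.78354
SE_diff = √2 · SEM ≃ 1.10809
Smallest detectable difference = 1.96·1.10809 ≃ 2.17185

2.17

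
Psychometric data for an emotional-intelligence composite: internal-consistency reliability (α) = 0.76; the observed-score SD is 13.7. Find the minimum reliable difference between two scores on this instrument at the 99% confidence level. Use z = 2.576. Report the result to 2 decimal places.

The standard error of measurement is 13.7000*√(1 − 0.7600) ≈ 13.7000*0.4899 ≈ 6.7116.
Standard error of the difference = 6.7116·√2 ≈ 9.4916
Smallest detectable difference = 2.576*9.4916 ≈ 24.4505

24.45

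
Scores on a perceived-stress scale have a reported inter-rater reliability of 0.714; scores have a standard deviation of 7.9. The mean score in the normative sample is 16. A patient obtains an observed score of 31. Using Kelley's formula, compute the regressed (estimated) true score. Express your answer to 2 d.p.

Estimated true score = 0.7140×31 + (1 − 0.7140)×16 ≈ 26.7100

26.71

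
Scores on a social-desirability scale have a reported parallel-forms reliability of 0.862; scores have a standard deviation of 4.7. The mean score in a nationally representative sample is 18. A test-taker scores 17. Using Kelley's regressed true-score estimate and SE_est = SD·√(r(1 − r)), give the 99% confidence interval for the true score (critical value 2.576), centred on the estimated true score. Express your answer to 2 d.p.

[12.96, 21.31]

T̂ = 0.862(17) + 0.138(18) ≈ 17.138
SE_est = 4.700·√(0.862·0.138) ≈ 1.621
CI = 17.138 ± 2.576 · 1.621 → [12.962, 21.314]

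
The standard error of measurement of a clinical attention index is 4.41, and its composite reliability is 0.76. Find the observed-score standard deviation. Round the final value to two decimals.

σ = SEM·(1 − r)^(−1/2) ≈ 4.41*2.0412 ≈ 9.0019

9.00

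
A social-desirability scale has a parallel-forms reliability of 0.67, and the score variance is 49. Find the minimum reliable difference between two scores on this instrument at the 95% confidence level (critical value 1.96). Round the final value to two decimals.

11.15

SD = √49 = 7.0000
SEM = 7.0000 * √(1 − 0.6700) = 7.0000 * √0.3300 ≈ 7.0000 * 0.5745 ≈ 4.0212
SE_diff = √2 * SEM ≈ 5.6868
Minimum reliable difference = 1.96 * SE_diff ≈ 1.96 * 5.6868 ≈ 11.1462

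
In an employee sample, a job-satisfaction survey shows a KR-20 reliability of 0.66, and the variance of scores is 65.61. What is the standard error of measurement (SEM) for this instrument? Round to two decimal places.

4.72

SD = √65.61 = 8.100
SEM = 8.100·√(1 − 0.660) ≈ 4.723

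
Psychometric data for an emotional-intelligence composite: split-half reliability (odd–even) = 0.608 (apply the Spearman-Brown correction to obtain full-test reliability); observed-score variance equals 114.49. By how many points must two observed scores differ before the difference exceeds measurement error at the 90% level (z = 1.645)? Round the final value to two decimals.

SD = √114.49 = 10.7000
r_full = 2·0.608 / (1 + 0.608) ≈ 0.7562
The standard error of measurement is 10.7000×√(1 − 0.7562) ≈ 10.7000×0.4937 ≈ 5.2830.
SE_diff = SEM × √2 ≈ 5.2830 × 1.4142 ≈ 7.4713
Minimum reliable difference = 1.645 × SE_diff ≈ 1.645 × 7.4713 ≈ 12.2904

12.29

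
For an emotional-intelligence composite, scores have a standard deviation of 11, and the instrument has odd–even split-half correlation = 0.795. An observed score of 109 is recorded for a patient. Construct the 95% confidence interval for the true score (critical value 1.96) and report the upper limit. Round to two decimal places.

Full-length reliability (Spearman-Brown) = 2(0.795)/(1+0.795) ≈ 0.886
SEM = 11.000 · √(1 − 0.886) = 11.000 · √0.114 ≈ 11.000 · 0.338 ≈ 3.717
1.96 · SEM ≈ 7.286
Upper limit = 109 + 7.286 ≈ 116.286

116.29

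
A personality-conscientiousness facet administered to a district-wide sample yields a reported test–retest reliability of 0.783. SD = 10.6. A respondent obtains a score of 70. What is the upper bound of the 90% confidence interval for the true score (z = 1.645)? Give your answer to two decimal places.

The standard error of measurement is 10.6000·√(1 − 0.7830) ≃ 10.6000·0.4658 ≃ 4.9378.
Margin = 1.645 · 4.9378 ≃ 8.1227
Upper bound: 70 + 8.1227 = 78.1227

78.12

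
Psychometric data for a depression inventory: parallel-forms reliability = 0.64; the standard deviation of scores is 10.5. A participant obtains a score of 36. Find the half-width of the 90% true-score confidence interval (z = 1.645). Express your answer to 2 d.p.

SEM = 10.5000 × √(1 − 0.6400) = 10.5000 × √0.3600 ≈ 10.5000 × 0.6000 ≈ 6.3000
Half-width = 1.645×6.3000 ≈ 10.3635

10.36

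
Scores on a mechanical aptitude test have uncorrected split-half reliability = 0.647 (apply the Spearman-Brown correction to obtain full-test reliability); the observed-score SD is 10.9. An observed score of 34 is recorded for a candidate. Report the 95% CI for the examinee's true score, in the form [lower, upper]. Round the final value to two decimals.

r_full = 2·0.647 / (1 + 0.647) ≈ 0.786
SEM = 10.900 * √(1 − 0.786) = 10.900 * √0.214 ≈ 10.900 * 0.463 ≈ 5.046
Half-width = 1.96*5.046 ≈ 9.891
Interval: (24.109, 43.891)

[24.11, 43.89]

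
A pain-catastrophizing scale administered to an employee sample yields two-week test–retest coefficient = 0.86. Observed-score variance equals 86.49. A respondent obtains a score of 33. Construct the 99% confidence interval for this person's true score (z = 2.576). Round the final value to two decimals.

σ = 86.49^(1/2) = 9.3000
SEM = 9.3000×√(1 − 0.8600) ≃ 3.4797
Half-width = 2.576×3.4797 ≃ 8.9638
99% CI: 33 ± 8.9638 = [24.0362, 41.9638]

[24.04, 41.96]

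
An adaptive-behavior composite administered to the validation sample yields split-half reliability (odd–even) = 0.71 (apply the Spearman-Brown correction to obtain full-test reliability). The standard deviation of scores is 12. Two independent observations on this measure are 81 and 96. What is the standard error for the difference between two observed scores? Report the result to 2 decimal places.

Spearman-Brown: r = 2(0.71) / (1 + 0.71) = 1.42000 / 1.71000 ≈ 0.83041
The standard error of measurement is 12.00000·√(1 − 0.83041) ≈ 12.00000·0.41181 ≈ 4.94177.
Standard error of the difference = 4.94177·√2 ≈ 6.98871

6.99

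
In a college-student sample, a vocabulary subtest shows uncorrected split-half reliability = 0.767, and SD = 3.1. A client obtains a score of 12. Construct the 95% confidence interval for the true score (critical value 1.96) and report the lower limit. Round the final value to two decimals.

9.79

r_full = 2·0.767 / (1 + 0.767) ≃ 0.8681
SEM = 3.1000·√(1 − 0.8681) ≃ 1.1257
1.96 · SEM ≃ 2.2064
Lower bound: 12 − 2.2064 = 9.7936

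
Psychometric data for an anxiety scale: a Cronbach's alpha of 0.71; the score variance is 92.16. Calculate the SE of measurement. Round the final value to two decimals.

5.17

SD = √92.16 = 9.600
The standard error of measurement is 9.600×√(1 − 0.710) ≃ 9.600×0.539 ≃ 5.170.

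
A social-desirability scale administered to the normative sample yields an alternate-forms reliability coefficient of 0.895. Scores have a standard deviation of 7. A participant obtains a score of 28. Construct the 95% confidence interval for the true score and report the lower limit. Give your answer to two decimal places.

The standard error of measurement is 7.000×√(1 − 0.895) ≈ 7.000×0.324 ≈ 2.268.
Half-width = 1.96×2.268 ≈ 4.446
Lower limit = 28 − 4.446 ≈ 23.554

23.55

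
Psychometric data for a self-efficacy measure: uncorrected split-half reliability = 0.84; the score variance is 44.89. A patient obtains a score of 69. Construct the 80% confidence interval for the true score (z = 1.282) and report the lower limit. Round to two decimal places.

66.47

σ = 44.89^(1/2) = 6.7000
Full-length reliability (Spearman-Brown) = 2(0.84)/(1+0.84) ≃ 0.9130
The standard error of measurement is 6.7000·√(1 − 0.9130) ≃ 6.7000·0.2949 ≃ 1.9757.
Margin = 1.282 · 1.9757 ≃ 2.5329
Lower limit = 69 − 2.5329 ≃ 66.4671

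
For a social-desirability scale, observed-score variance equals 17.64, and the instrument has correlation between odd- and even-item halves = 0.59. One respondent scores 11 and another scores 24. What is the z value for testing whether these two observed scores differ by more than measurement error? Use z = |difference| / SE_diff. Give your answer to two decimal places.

SD = √17.64 = 4.200
Full-length reliability (Spearman-Brown) = 2(0.59)/(1+0.59) ≃ 0.742
SEM = 4.200 × √(1 − 0.742) = 4.200 × √0.258 ≃ 4.200 × 0.508 ≃ 2.133
Standard error of the difference = 2.133·√2 ≃ 3.016
z = 13 / 3.016 ≃ 4.310

4.31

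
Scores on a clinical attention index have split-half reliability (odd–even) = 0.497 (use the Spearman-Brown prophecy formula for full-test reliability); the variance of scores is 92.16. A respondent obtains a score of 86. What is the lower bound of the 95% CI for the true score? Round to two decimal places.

75.09

SD = √92.16 = 9.600
Full-length reliability (Spearman-Brown) = 2(0.497)/(1+0.497) ≈ 0.664
The standard error of measurement is 9.600·√(1 − 0.664) ≈ 9.600·0.580 ≈ 5.565.
Margin = 1.96 · 5.565 ≈ 10.907
Lower bound: 86 − 10.907 = 75.093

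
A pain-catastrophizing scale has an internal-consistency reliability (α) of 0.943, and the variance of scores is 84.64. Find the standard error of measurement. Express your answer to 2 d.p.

2.20

SD = √84.64 = 9.200
SEM = 9.200*√(1 − 0.943) ≈ 2.196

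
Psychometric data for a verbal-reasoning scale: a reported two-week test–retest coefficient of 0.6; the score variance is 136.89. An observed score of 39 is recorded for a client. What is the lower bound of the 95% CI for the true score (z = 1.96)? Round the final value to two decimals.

SD = √136.89 ≈ 11.7000
SEM = 11.7000*√(1 − 0.6000) ≈ 7.3997
Margin = 1.96 * 7.3997 ≈ 14.5035
Lower bound: 39 − 14.5035 = 24.4965

24.50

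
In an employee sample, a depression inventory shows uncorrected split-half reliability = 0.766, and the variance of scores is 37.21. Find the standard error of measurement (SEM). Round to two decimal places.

σ = 37.21^(1/2) = 6.1000
Spearman-Brown: r = 2(0.766) / (1 + 0.766) = 1.5320 / 1.7660 ≃ 0.8675
SEM = 6.1000·√(1 − 0.8675) ≃ 2.2205

2.22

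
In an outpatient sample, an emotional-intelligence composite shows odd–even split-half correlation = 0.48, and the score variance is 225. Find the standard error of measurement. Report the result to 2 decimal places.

8.89

σ = 225^(1/2) = 15.0000
Spearman-Brown: r = 2(0.48) / (1 + 0.48) = 0.9600 / 1.4800 ≈ 0.6486
SEM = 15.0000·√(1 − 0.6486) ≈ 8.8912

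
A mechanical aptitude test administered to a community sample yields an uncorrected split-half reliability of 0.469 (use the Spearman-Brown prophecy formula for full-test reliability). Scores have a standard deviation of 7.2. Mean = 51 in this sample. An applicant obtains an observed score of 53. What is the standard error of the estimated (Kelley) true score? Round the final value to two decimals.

3.46

r_full = 2·0.469 / (1 + 0.469) ≃ 0.63853
SE_est = SD × √(r(1 − r)) = 7.20000 × √0.23081 ≃ 7.20000 × 0.48043 ≃ 3.45907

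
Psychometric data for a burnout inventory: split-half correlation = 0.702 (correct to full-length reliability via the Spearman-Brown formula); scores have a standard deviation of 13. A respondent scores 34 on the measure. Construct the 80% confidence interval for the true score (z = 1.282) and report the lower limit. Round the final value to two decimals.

Spearman-Brown: r = 2(0.702) / (1 + 0.702) = 1.4040 / 1.7020 ≈ 0.8249
SEM = 13.0000 · √(1 − 0.8249) = 13.0000 · √0.1751 ≈ 13.0000 · 0.4184 ≈ 5.4397
1.282 · SEM ≈ 6.9736
Lower bound: 34 − 6.9736 = 27.0264

27.03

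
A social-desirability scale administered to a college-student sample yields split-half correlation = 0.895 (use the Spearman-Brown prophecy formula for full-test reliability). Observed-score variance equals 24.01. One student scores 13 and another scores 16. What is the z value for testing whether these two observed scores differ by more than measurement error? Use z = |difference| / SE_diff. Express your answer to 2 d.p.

σ = 24.01^(1/2) = 4.9000
Full-length reliability (Spearman-Brown) = 2(0.895)/(1+0.895) ≈ 0.9446
SEM = 4.9000 × √(1 − 0.9446) = 4.9000 × √0.0554 ≈ 4.9000 × 0.2354 ≈ 1.1534
Standard error of the difference = 1.1534·√2 ≈ 1.6312
z = 3 / 1.6312 ≈ 1.8392

1.84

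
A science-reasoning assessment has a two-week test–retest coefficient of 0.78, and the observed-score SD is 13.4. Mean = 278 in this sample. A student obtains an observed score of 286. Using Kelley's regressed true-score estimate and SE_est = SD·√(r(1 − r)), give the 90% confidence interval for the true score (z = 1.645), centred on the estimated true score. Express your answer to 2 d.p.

[275.11, 293.37]

Estimated true score = 0.7800*286 + (1 − 0.7800)*278 ≈ 284.2400
SE_est = SD * √(r(1 − r)) = 13.4000 * √0.1716 ≈ 13.4000 * 0.4142 ≈ 5.5509
90% CI: 284.2400 ± 9.1312 ≈ (275.1088, 293.3712)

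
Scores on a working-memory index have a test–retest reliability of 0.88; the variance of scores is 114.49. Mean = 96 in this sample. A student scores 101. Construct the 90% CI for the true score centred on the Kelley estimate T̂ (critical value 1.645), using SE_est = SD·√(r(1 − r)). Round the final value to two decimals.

σ = 114.49^(1/2) = 10.7000
T̂ = r·X + (1 − r)·M = 0.8800×101 + 0.1200×96 = 88.8800 + 11.5200 ≈ 100.4000
SE_est = SD × √(r(1 − r)) = 10.7000 × √0.1056 ≈ 10.7000 × 0.3250 ≈ 3.4771
CI = 100.4000 ± 1.645 × 3.4771 → [94.6802, 106.1198]

[94.68, 106.12]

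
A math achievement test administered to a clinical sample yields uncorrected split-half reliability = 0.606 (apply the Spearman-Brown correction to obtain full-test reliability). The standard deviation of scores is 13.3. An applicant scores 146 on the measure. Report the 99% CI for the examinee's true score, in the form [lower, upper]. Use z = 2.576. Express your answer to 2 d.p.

Spearman-Brown: r = 2(0.606) / (1 + 0.606) = 1.21200 / 1.60600 ≈ 0.75467
SEM = 13.30000·√(1 − 0.75467) ≈ 6.58760
2.576 · SEM ≈ 16.96965
Interval: (129.03035, 162.96965)

[129.03, 162.97]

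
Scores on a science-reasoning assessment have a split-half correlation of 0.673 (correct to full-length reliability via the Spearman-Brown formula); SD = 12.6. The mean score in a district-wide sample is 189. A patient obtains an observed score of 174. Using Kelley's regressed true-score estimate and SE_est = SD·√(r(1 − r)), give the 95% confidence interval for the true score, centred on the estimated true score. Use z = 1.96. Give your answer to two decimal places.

Full-length reliability (Spearman-Brown) = 2(0.673)/(1+0.673) ≈ 0.80454
T̂ = r·X + (1 − r)·M = 0.80454·174 + 0.19546·189 ≈ 139.99044 + 36.94142 ≈ 176.93186
SE_est = SD · √(r(1 − r)) = 12.60000 · √0.15725 ≈ 12.60000 · 0.39655 ≈ 4.99656
95% CI: 176.93186 ± 9.79326 ≈ (167.13860, 186.72511)

[167.14, 186.73]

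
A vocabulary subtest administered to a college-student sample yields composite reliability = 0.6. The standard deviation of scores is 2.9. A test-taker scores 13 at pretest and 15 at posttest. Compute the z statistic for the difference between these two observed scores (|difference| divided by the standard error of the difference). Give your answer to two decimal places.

SEM = 2.9000 · √(1 − 0.6000) = 2.9000 · √0.4000 ≈ 2.9000 · 0.6325 ≈ 1.8341
Standard error of the difference = 1.8341·√2 ≈ 2.5938
z = 2 / 2.5938 ≈ 0.7711

0.77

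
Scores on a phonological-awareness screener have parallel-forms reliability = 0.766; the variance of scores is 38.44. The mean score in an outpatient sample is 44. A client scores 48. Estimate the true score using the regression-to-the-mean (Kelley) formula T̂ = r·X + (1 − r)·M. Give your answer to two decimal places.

47.06

T̂ = 0.7660(48) + 0.2340(44) ≃ 47.0640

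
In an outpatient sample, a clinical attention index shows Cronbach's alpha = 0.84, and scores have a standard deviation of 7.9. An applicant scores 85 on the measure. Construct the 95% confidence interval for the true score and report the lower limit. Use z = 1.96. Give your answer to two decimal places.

78.81

SEM = 7.900 · √(1 − 0.840) = 7.900 · √0.160 ≈ 7.900 · 0.400 ≈ 3.160
Half-width = 1.96·3.160 ≈ 6.194
Lower bound: 85 − 6.194 = 78.806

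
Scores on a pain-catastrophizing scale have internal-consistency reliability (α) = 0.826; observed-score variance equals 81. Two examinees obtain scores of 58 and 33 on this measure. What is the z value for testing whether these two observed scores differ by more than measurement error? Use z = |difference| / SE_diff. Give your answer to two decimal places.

σ = 81^(1/2) = 9.0000
SEM = 9.0000×√(1 − 0.8260) ≃ 3.7542
SE_diff = SEM × √2 ≃ 3.7542 × 1.4142 ≃ 5.3092
z = 25 / 5.3092 ≃ 4.7088

4.71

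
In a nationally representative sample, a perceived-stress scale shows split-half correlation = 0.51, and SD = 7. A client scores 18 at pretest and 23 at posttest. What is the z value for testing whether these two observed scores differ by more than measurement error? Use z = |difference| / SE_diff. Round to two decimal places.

0.89

r_full = 2·0.51 / (1 + 0.51) ≈ 0.675
SEM = 7.000·√(1 − 0.675) ≈ 3.988
Standard error of the difference = 3.988·√2 ≈ 5.639
z = |18 − 23| / 5.639 = 5 / 5.639 ≈ 0.887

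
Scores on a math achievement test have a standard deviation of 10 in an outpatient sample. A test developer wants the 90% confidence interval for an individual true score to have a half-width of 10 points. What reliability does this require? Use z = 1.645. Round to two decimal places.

SEM needed = half-width / z = 10/1.645 ≃ 6.07903
r = 1 − (SEM / SD)² = 1 − (6.07903 / 10)² ≃ 1 − 0.36955 ≃ 0.63045

0.63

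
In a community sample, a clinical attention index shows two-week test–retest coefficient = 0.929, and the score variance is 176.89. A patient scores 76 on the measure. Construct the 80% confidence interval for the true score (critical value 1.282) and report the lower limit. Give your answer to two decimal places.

SD = √176.89 = 13.3000
The standard error of measurement is 13.3000×√(1 − 0.9290) ≈ 13.3000×0.2665 ≈ 3.5439.
1.282 × SEM ≈ 4.5433
Lower bound: 76 − 4.5433 = 71.4567

71.46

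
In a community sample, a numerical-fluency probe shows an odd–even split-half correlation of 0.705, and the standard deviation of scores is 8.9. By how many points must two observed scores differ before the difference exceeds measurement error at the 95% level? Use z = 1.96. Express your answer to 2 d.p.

Spearman-Brown: r = 2(0.705) / (1 + 0.705) = 1.410 / 1.705 ≈ 0.827
SEM = 8.900 * √(1 − 0.827) = 8.900 * √0.173 ≈ 8.900 * 0.416 ≈ 3.702
SE_diff = SEM * √2 ≈ 3.702 * 1.414 ≈ 5.235
Minimum reliable difference = 1.96 * SE_diff ≈ 1.96 * 5.235 ≈ 10.261

10.26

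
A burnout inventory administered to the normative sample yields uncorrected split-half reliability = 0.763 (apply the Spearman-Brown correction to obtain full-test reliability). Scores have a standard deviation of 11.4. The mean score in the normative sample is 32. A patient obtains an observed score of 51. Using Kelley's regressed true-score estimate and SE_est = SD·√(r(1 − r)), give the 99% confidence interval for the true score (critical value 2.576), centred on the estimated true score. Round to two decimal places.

r_full = 2·0.763 / (1 + 0.763) ≈ 0.8656
T̂ = r·X + (1 − r)·M = 0.8656·51 + 0.1344·32 ≈ 44.1441 + 4.3018 ≈ 48.4458
SE_est = 11.4000·√[r(1 − r)] ≈ 3.8887
CI = 48.4458 ± 2.576 · 3.8887 → [38.4286, 58.4631]

[38.43, 58.46]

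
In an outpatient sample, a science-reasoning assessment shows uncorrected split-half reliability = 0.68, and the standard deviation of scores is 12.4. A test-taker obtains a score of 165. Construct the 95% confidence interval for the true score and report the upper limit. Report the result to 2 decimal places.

r_full = 2·0.68 / (1 + 0.68) ≈ 0.8095
SEM = 12.4000×√(1 − 0.8095) ≈ 5.4118
1.96 × SEM ≈ 10.6071
Upper bound: 165 + 10.6071 = 175.6071

175.61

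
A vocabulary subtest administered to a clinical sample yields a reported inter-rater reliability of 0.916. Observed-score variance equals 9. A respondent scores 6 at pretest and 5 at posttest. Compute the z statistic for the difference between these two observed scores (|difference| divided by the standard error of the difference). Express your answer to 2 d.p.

0.81

SD = √9 = 3.000
SEM = 3.000 × √(1 − 0.916) = 3.000 × √0.084 ≈ 3.000 × 0.290 ≈ 0.869
SE_diff = SEM × √2 ≈ 0.869 × 1.414 ≈ 1.230
z = |6 − 5| / 1.230 = 1 / 1.230 ≈ 0.813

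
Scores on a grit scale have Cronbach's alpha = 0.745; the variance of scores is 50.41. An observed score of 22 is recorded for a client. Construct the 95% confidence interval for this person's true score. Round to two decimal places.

[14.97, 29.03]

σ = 50.41^(1/2) = 7.1000
SEM = 7.1000*√(1 − 0.7450) ≈ 3.5853
Half-width = 1.96*3.5853 ≈ 7.0272
Interval: (14.9728, 29.0272)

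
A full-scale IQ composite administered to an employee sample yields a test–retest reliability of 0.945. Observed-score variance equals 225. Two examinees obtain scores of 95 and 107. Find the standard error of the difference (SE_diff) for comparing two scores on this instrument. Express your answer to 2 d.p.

4.97

SD = √225 ≈ 15.0000
SEM = 15.0000*√(1 − 0.9450) ≈ 3.5178
SE_diff = SEM * √2 ≈ 3.5178 * 1.4142 ≈ 4.9749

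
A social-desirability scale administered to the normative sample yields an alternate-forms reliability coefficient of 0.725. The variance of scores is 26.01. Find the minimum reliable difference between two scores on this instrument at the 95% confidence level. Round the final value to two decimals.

SD = √26.01 = 5.1000
SEM = 5.1000·√(1 − 0.7250) ≃ 2.6745
SE_diff = √2 · SEM ≃ 3.7823
Smallest detectable difference = 1.96·3.7823 ≃ 7.4132

7.41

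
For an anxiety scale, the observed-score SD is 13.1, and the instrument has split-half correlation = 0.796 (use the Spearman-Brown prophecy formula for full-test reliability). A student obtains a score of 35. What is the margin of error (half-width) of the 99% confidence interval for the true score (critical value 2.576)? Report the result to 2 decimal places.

11.37

Full-length reliability (Spearman-Brown) = 2(0.796)/(1+0.796) ≈ 0.886
SEM = 13.100 * √(1 − 0.886) = 13.100 * √0.114 ≈ 13.100 * 0.337 ≈ 4.415
Half-width = 2.576*4.415 ≈ 11.373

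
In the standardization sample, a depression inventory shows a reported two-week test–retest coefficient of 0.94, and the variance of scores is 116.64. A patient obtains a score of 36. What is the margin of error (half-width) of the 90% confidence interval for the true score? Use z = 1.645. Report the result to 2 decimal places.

σ = 116.64^(1/2) = 10.8000
SEM = 10.8000 × √(1 − 0.9400) = 10.8000 × √0.0600 ≃ 10.8000 × 0.2449 ≃ 2.6454
1.645 × SEM ≃ 4.3518

4.35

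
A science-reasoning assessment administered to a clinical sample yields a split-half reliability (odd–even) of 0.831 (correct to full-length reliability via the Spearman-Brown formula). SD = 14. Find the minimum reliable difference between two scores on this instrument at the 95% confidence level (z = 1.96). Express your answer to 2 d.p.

11.79

Spearman-Brown: r = 2(0.831) / (1 + 0.831) = 1.6620 / 1.8310 ≈ 0.9077
SEM = 14.0000 × √(1 − 0.9077) = 14.0000 × √0.0923 ≈ 14.0000 × 0.3038 ≈ 4.2533
SE_diff = √2 × SEM ≈ 6.0151
Minimum reliable difference = 1.96 × SE_diff ≈ 1.96 × 6.0151 ≈ 11.7896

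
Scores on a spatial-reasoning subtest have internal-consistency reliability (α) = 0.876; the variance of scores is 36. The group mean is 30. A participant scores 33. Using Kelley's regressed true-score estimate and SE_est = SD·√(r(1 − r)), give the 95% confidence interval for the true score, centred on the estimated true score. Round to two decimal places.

σ = 36^(1/2) = 6.0000
T̂ = r·X + (1 − r)·M = 0.8760×33 + 0.1240×30 = 28.9080 + 3.7200 ≈ 32.6280
SE_est = 6.0000·√[r(1 − r)] ≈ 1.9775
95% CI: 32.6280 ± 3.8759 ≈ (28.7521, 36.5039)

[28.75, 36.50]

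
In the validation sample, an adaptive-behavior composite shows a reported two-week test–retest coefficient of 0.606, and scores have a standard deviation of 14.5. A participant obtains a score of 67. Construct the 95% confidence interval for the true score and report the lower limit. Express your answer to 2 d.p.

SEM = 14.5000×√(1 − 0.6060) ≈ 9.1016
1.96 × SEM ≈ 17.8391
Lower limit = 67 − 17.8391 ≈ 49.1609

49.16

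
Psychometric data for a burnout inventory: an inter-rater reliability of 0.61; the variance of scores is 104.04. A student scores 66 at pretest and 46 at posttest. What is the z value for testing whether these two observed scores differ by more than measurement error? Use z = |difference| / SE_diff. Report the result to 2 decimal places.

SD = √104.04 = 10.2000
The standard error of measurement is 10.2000*√(1 − 0.6100) ≈ 10.2000*0.6245 ≈ 6.3699.
SE_diff = √2 * SEM ≈ 9.0084
z = |66 − 46| / 9.0084 = 20 / 9.0084 ≈ 2.2202

2.22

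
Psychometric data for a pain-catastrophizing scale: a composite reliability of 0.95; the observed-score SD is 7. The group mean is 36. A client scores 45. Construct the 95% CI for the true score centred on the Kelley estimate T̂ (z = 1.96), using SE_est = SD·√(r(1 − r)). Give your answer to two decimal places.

[41.56, 47.54]

Estimated true score = 0.9500·45 + (1 − 0.9500)·36 ≈ 44.5500
SE_est = SD · √(r(1 − r)) = 7.0000 · √0.0475 ≈ 7.0000 · 0.2179 ≈ 1.5256
95% CI: 44.5500 ± 2.9902 ≈ (41.5598, 47.5402)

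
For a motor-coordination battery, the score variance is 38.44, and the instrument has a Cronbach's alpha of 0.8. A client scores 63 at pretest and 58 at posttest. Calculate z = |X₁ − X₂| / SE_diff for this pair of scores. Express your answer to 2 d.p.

SD = √38.44 = 6.2000
SEM = 6.2000 · √(1 − 0.8000) = 6.2000 · √0.2000 ≈ 6.2000 · 0.4472 ≈ 2.7727
SE_diff = √2 · SEM ≈ 3.9212
z = 5 / 3.9212 ≈ 1.2751

1.28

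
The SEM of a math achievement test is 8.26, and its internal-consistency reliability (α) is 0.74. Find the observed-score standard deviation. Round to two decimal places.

SD = SEM / √(1 − r) = 8.26 / √0.2600 ≈ 8.26 / 0.5099 ≈ 16.1992

16.20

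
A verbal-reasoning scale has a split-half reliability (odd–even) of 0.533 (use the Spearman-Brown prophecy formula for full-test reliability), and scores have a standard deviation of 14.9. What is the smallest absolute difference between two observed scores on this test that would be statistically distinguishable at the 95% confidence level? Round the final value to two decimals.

r_full = 2·0.533 / (1 + 0.533) ≃ 0.695
SEM = 14.900×√(1 − 0.695) ≃ 8.224
SE_diff = √2 × SEM ≃ 11.630
Minimum reliable difference = 1.96 × SE_diff ≃ 1.96 × 11.630 ≃ 22.795

22.80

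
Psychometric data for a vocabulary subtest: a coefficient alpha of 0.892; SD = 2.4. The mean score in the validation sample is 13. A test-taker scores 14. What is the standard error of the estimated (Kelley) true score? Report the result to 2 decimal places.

SE_est = 2.40000*√(0.89200*0.10800) ≈ 0.74491

0.74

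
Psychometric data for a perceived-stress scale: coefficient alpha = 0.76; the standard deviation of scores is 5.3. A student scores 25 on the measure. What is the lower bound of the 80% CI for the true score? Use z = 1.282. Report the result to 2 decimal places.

21.67

SEM = 5.300 × √(1 − 0.760) = 5.300 × √0.240 ≈ 5.300 × 0.490 ≈ 2.596
Margin = 1.282 × 2.596 ≈ 3.329
Lower bound: 25 − 3.329 = 21.671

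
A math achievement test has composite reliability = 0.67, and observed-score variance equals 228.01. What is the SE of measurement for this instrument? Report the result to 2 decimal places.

8.67

SD = √228.01 ≈ 15.1000
The standard error of measurement is 15.1000×√(1 − 0.6700) ≈ 15.1000×0.5745 ≈ 8.6743.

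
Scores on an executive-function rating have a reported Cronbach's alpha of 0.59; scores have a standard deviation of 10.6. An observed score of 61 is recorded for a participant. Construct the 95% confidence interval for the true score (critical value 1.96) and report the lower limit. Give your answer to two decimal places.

The standard error of measurement is 10.6000×√(1 − 0.5900) ≈ 10.6000×0.6403 ≈ 6.7873.
Margin = 1.96 × 6.7873 ≈ 13.3031
Lower limit = 61 − 13.3031 ≈ 47.6969

47.70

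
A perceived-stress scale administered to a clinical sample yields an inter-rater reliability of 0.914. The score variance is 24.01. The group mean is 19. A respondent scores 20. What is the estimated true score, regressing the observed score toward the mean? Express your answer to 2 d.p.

19.91

T̂ = r·X + (1 − r)·M = 0.91400*20 + 0.08600*19 = 18.28000 + 1.63400 ≃ 19.91400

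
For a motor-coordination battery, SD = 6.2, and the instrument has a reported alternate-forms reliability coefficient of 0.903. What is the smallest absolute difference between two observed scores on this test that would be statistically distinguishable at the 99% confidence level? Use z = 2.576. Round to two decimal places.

7.03

SEM = 6.20000 · √(1 − 0.90300) = 6.20000 · √0.09700 ≈ 6.20000 · 0.31145 ≈ 1.93098
SE_diff = SEM · √2 ≈ 1.93098 · 1.41421 ≈ 2.73082
Minimum reliable difference = 2.576 · SE_diff ≈ 2.576 · 2.73082 ≈ 7.03458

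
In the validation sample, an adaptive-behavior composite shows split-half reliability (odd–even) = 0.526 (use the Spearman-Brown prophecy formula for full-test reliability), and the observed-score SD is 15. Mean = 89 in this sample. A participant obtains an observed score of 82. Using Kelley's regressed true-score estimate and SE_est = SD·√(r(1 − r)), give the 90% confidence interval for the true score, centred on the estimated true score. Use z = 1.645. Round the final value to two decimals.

Full-length reliability (Spearman-Brown) = 2(0.526)/(1+0.526) ≃ 0.689
T̂ = r·X + (1 − r)·M = 0.689×82 + 0.311×89 ≃ 56.529 + 27.645 ≃ 84.174
SE_est = SD × √(r(1 − r)) = 15.000 × √0.214 ≃ 15.000 × 0.463 ≃ 6.941
90% CI: 84.174 ± 11.418 ≃ (72.756, 95.593)

[72.76, 95.59]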